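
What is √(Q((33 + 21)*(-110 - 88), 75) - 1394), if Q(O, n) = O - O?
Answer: I*√1394 ≈ 37.336*I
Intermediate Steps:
Q(O, n) = 0
√(Q((33 + 21)*(-110 - 88), 75) - 1394) = √(0 - 1394) = √(-1394) = I*√1394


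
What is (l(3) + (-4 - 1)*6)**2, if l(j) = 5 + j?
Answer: 484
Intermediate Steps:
(l(3) + (-4 - 1)*6)**2 = ((5 + 3) + (-4 - 1)*6)**2 = (8 - 5*6)**2 = (8 - 30)**2 = (-22)**2 = 484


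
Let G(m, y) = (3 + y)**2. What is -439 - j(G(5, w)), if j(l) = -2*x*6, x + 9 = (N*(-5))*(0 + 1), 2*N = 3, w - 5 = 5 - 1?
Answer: -637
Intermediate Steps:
w = 9 (w = 5 + (5 - 1) = 5 + 4 = 9)
N = 3/2 (N = (1/2)*3 = 3/2 ≈ 1.5000)
x = -33/2 (x = -9 + ((3/2)*(-5))*(0 + 1) = -9 - 15/2*1 = -9 - 15/2 = -33/2 ≈ -16.500)
j(l) = 198 (j(l) = -2*(-33/2)*6 = 33*6 = 198)
-439 - j(G(5, w)) = -439 - 1*198 = -439 - 198 = -637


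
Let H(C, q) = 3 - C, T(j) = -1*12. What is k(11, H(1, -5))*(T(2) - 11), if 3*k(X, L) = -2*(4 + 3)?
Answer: 322/3 ≈ 107.33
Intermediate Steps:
T(j) = -12
k(X, L) = -14/3 (k(X, L) = (-2*(4 + 3))/3 = (-2*7)/3 = (1/3)*(-14) = -14/3)
k(11, H(1, -5))*(T(2) - 11) = -14*(-12 - 11)/3 = -14/3*(-23) = 322/3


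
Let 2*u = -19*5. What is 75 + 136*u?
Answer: -6385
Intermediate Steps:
u = -95/2 (u = (-19*5)/2 = (½)*(-95) = -95/2 ≈ -47.500)
75 + 136*u = 75 + 136*(-95/2) = 75 - 6460 = -6385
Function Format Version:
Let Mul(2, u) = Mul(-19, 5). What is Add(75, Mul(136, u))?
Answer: -6385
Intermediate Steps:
u = Rational(-95, 2) (u = Mul(Rational(1, 2), Mul(-19, 5)) = Mul(Rational(1, 2), -95) = Rational(-95, 2) ≈ -47.500)
Add(75, Mul(136, u)) = Add(75, Mul(136, Rational(-95, 2))) = Add(75, -6460) = -6385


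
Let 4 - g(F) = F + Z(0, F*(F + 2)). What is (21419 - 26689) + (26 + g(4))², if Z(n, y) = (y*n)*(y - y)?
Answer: -4594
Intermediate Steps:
Z(n, y) = 0 (Z(n, y) = (n*y)*0 = 0)
g(F) = 4 - F (g(F) = 4 - (F + 0) = 4 - F)
(21419 - 26689) + (26 + g(4))² = (21419 - 26689) + (26 + (4 - 1*4))² = -5270 + (26 + (4 - 4))² = -5270 + (26 + 0)² = -5270 + 26² = -5270 + 676 = -4594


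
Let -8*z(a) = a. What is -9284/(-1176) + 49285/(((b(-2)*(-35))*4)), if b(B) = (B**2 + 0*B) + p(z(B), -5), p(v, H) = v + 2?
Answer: -355969/7350 ≈ -48.431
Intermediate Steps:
z(a) = -a/8
p(v, H) = 2 + v
b(B) = 2 + B**2 - B/8 (b(B) = (B**2 + 0*B) + (2 - B/8) = (B**2 + 0) + (2 - B/8) = B**2 + (2 - B/8) = 2 + B**2 - B/8)
-9284/(-1176) + 49285/(((b(-2)*(-35))*4)) = -9284/(-1176) + 49285/((((2 + (-2)**2 - 1/8*(-2))*(-35))*4)) = -9284*(-1/1176) + 49285/((((2 + 4 + 1/4)*(-35))*4)) = 2321/294 + 49285/((((25/4)*(-35))*4)) = 2321/294 + 49285/((-875/4*4)) = 2321/294 + 49285/(-875) = 2321/294 + 49285*(-1/875) = 2321/294 - 9857/175 = -355969/7350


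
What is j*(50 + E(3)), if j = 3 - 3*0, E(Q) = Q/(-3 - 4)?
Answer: 1041/7 ≈ 148.71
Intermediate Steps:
E(Q) = -Q/7 (E(Q) = Q/(-7) = Q*(-⅐) = -Q/7)
j = 3 (j = 3 + 0 = 3)
j*(50 + E(3)) = 3*(50 - ⅐*3) = 3*(50 - 3/7) = 3*(347/7) = 1041/7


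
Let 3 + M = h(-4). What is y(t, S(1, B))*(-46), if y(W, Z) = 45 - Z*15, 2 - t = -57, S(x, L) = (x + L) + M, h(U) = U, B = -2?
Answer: -7590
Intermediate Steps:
M = -7 (M = -3 - 4 = -7)
S(x, L) = -7 + L + x (S(x, L) = (x + L) - 7 = (L + x) - 7 = -7 + L + x)
t = 59 (t = 2 - 1*(-57) = 2 + 57 = 59)
y(W, Z) = 45 - 15*Z
y(t, S(1, B))*(-46) = (45 - 15*(-7 - 2 + 1))*(-46) = (45 - 15*(-8))*(-46) = (45 + 120)*(-46) = 165*(-46) = -7590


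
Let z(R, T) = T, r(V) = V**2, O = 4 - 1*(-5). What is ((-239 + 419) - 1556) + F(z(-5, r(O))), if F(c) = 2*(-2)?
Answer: -1380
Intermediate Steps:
O = 9 (O = 4 + 5 = 9)
F(c) = -4
((-239 + 419) - 1556) + F(z(-5, r(O))) = ((-239 + 419) - 1556) - 4 = (180 - 1556) - 4 = -1376 - 4 = -1380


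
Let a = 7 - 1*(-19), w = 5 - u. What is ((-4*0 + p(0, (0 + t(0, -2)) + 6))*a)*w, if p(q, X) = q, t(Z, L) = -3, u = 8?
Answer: 0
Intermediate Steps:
w = -3 (w = 5 - 1*8 = 5 - 8 = -3)
a = 26 (a = 7 + 19 = 26)
((-4*0 + p(0, (0 + t(0, -2)) + 6))*a)*w = ((-4*0 + 0)*26)*(-3) = ((0 + 0)*26)*(-3) = (0*26)*(-3) = 0*(-3) = 0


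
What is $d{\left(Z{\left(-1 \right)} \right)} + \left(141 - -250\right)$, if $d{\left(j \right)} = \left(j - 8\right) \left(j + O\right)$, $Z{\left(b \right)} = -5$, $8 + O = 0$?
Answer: $560$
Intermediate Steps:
$O = -8$ ($O = -8 + 0 = -8$)
$d{\left(j \right)} = \left(-8 + j\right)^{2}$ ($d{\left(j \right)} = \left(j - 8\right) \left(j - 8\right) = \left(-8 + j\right) \left(-8 + j\right) = \left(-8 + j\right)^{2}$)
$d{\left(Z{\left(-1 \right)} \right)} + \left(141 - -250\right) = \left(64 + \left(-5\right)^{2} - -80\right) + \left(141 - -250\right) = \left(64 + 25 + 80\right) + \left(141 + 250\right) = 169 + 391 = 560$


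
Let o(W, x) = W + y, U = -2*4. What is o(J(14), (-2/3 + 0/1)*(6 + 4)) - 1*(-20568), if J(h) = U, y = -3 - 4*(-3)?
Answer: 20569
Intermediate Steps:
U = -8
y = 9 (y = -3 + 12 = 9)
J(h) = -8
o(W, x) = 9 + W (o(W, x) = W + 9 = 9 + W)
o(J(14), (-2/3 + 0/1)*(6 + 4)) - 1*(-20568) = (9 - 8) - 1*(-20568) = 1 + 20568 = 20569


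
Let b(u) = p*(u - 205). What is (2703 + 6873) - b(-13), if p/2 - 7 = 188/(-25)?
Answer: 233732/25 ≈ 9349.3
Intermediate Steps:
p = -26/25 (p = 14 + 2*(188/(-25)) = 14 + 2*(188*(-1/25)) = 14 + 2*(-188/25) = 14 - 376/25 = -26/25 ≈ -1.0400)
b(u) = 1066/5 - 26*u/25 (b(u) = -26*(u - 205)/25 = -26*(-205 + u)/25 = 1066/5 - 26*u/25)
(2703 + 6873) - b(-13) = (2703 + 6873) - (1066/5 - 26/25*(-13)) = 9576 - (1066/5 + 338/25) = 9576 - 1*5668/25 = 9576 - 5668/25 = 233732/25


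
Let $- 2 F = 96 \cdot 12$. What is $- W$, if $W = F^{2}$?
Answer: $-331776$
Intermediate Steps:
$F = -576$ ($F = - \frac{96 \cdot 12}{2} = \left(- \frac{1}{2}\right) 1152 = -576$)
$W = 331776$ ($W = \left(-576\right)^{2} = 331776$)
$- W = \left(-1\right) 331776 = -331776$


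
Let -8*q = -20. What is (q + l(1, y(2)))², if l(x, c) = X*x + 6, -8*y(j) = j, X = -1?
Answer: 225/4 ≈ 56.250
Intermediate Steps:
y(j) = -j/8
q = 5/2 (q = -⅛*(-20) = 5/2 ≈ 2.5000)
l(x, c) = 6 - x (l(x, c) = -x + 6 = 6 - x)
(q + l(1, y(2)))² = (5/2 + (6 - 1*1))² = (5/2 + (6 - 1))² = (5/2 + 5)² = (15/2)² = 225/4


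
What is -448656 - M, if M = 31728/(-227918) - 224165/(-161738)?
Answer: -8269426376710355/18431500742 ≈ -4.4866e+5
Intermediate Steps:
M = 22979807603/18431500742 (M = 31728*(-1/227918) - 224165*(-1/161738) = -15864/113959 + 224165/161738 = 22979807603/18431500742 ≈ 1.2468)
-448656 - M = -448656 - 1*22979807603/18431500742 = -448656 - 22979807603/18431500742 = -8269426376710355/18431500742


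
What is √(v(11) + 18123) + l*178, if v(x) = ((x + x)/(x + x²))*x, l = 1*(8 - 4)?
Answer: 712 + √652494/6 ≈ 846.63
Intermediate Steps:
l = 4 (l = 1*4 = 4)
v(x) = 2*x²/(x + x²) (v(x) = ((2*x)/(x + x²))*x = (2*x/(x + x²))*x = 2*x²/(x + x²))
√(v(11) + 18123) + l*178 = √(2*11/(1 + 11) + 18123) + 4*178 = √(2*11/12 + 18123) + 712 = √(2*11*(1/12) + 18123) + 712 = √(11/6 + 18123) + 712 = √(108749/6) + 712 = √652494/6 + 712 = 712 + √652494/6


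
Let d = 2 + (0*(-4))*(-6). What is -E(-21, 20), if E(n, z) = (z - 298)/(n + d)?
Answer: -278/19 ≈ -14.632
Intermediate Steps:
d = 2 (d = 2 + 0*(-6) = 2 + 0 = 2)
E(n, z) = (-298 + z)/(2 + n) (E(n, z) = (z - 298)/(n + 2) = (-298 + z)/(2 + n))
-E(-21, 20) = -(-298 + 20)/(2 - 21) = -(-278)/(-19) = -(-1)*(-278)/19 = -1*278/19 = -278/19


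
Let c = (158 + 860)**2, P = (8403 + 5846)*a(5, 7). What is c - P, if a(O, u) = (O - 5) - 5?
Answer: 1107569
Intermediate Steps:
a(O, u) = -10 + O (a(O, u) = (-5 + O) - 5 = -10 + O)
P = -71245 (P = (8403 + 5846)*(-10 + 5) = 14249*(-5) = -71245)
c = 1036324 (c = 1018**2 = 1036324)
c - P = 1036324 - 1*(-71245) = 1036324 + 71245 = 1107569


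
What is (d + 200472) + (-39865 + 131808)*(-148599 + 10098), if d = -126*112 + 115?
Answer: -12734010968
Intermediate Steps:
d = -13997 (d = -14112 + 115 = -13997)
(d + 200472) + (-39865 + 131808)*(-148599 + 10098) = (-13997 + 200472) + (-39865 + 131808)*(-148599 + 10098) = 186475 + 91943*(-138501) = 186475 - 12734197443 = -12734010968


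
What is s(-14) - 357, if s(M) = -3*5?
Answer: -372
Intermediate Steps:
s(M) = -15
s(-14) - 357 = -15 - 357 = -372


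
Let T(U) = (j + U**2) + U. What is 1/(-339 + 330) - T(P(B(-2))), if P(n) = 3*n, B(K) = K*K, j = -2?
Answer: -1387/9 ≈ -154.11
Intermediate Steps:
B(K) = K**2
T(U) = -2 + U + U**2 (T(U) = (-2 + U**2) + U = -2 + U + U**2)
1/(-339 + 330) - T(P(B(-2))) = 1/(-339 + 330) - (-2 + 3*(-2)**2 + (3*(-2)**2)**2) = 1/(-9) - (-2 + 3*4 + (3*4)**2) = -1/9 - (-2 + 12 + 12**2) = -1/9 - (-2 + 12 + 144) = -1/9 - 1*154 = -1/9 - 154 = -1387/9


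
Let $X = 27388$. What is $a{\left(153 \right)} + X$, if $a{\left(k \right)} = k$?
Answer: $27541$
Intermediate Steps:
$a{\left(153 \right)} + X = 153 + 27388 = 27541$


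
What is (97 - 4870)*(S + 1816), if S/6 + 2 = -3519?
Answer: 92166630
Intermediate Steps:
S = -21126 (S = -12 + 6*(-3519) = -12 - 21114 = -21126)
(97 - 4870)*(S + 1816) = (97 - 4870)*(-21126 + 1816) = -4773*(-19310) = 92166630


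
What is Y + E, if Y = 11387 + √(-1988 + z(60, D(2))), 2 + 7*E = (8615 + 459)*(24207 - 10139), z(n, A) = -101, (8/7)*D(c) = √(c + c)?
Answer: 127732739/7 + I*√2089 ≈ 1.8248e+7 + 45.706*I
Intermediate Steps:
D(c) = 7*√2*√c/8 (D(c) = 7*√(c + c)/8 = 7*√(2*c)/8 = 7*(√2*√c)/8 = 7*√2*√c/8)
E = 127653030/7 (E = -2/7 + ((8615 + 459)*(24207 - 10139))/7 = -2/7 + (9074*14068)/7 = -2/7 + (⅐)*127653032 = -2/7 + 127653032/7 = 127653030/7 ≈ 1.8236e+7)
Y = 11387 + I*√2089 (Y = 11387 + √(-1988 - 101) = 11387 + √(-2089) = 11387 + I*√2089 ≈ 11387.0 + 45.706*I)
Y + E = (11387 + I*√2089) + 127653030/7 = 127732739/7 + I*√2089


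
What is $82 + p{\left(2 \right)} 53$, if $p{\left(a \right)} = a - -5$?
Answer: $453$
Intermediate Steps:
$p{\left(a \right)} = 5 + a$ ($p{\left(a \right)} = a + 5 = 5 + a$)
$82 + p{\left(2 \right)} 53 = 82 + \left(5 + 2\right) 53 = 82 + 7 \cdot 53 = 82 + 371 = 453$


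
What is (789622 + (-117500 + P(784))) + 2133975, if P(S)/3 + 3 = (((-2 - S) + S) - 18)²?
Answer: 2807288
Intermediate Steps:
P(S) = 1191 (P(S) = -9 + 3*(((-2 - S) + S) - 18)² = -9 + 3*(-2 - 18)² = -9 + 3*(-20)² = -9 + 3*400 = -9 + 1200 = 1191)
(789622 + (-117500 + P(784))) + 2133975 = (789622 + (-117500 + 1191)) + 2133975 = (789622 - 116309) + 2133975 = 673313 + 2133975 = 2807288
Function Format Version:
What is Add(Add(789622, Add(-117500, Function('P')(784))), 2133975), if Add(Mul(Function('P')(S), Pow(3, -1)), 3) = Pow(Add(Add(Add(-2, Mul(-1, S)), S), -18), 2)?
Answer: 2807288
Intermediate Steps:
Function('P')(S) = 1191 (Function('P')(S) = Add(-9, Mul(3, Pow(Add(Add(Add(-2, Mul(-1, S)), S), -18), 2))) = Add(-9, Mul(3, Pow(Add(-2, -18), 2))) = Add(-9, Mul(3, Pow(-20, 2))) = Add(-9, Mul(3, 400)) = Add(-9, 1200) = 1191)
Add(Add(789622, Add(-117500, Function('P')(784))), 2133975) = Add(Add(789622, Add(-117500, 1191)), 2133975) = Add(Add(789622, -116309), 2133975) = Add(673313, 2133975) = 2807288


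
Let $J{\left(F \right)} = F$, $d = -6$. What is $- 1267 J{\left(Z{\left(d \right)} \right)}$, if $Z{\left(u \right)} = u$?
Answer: $7602$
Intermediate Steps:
$- 1267 J{\left(Z{\left(d \right)} \right)} = \left(-1267\right) \left(-6\right) = 7602$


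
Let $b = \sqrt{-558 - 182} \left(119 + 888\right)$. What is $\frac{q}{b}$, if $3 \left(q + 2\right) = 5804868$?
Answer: $- \frac{967477 i \sqrt{185}}{186295} \approx - 70.636 i$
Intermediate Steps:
$q = 1934954$ ($q = -2 + \frac{1}{3} \cdot 5804868 = -2 + 1934956 = 1934954$)
$b = 2014 i \sqrt{185}$ ($b = \sqrt{-740} \cdot 1007 = 2 i \sqrt{185} \cdot 1007 = 2014 i \sqrt{185} \approx 27393.0 i$)
$\frac{q}{b} = \frac{1934954}{2014 i \sqrt{185}} = 1934954 \left(- \frac{i \sqrt{185}}{372590}\right) = - \frac{967477 i \sqrt{185}}{186295}$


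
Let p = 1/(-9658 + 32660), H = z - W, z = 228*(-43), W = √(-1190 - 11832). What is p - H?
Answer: 225511609/23002 + I*√13022 ≈ 9804.0 + 114.11*I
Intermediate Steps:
W = I*√13022 (W = √(-13022) = I*√13022 ≈ 114.11*I)
z = -9804
H = -9804 - I*√13022 ≈ -9804.0 - 114.11*I
p = 1/23002 ≈ 4.3474e-5
p - H = 1/23002 - (-9804 - I*√13022) = 1/23002 + (9804 + I*√13022) = 225511609/23002 + I*√13022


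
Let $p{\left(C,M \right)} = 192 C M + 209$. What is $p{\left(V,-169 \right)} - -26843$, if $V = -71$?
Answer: $2330860$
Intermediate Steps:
$p{\left(C,M \right)} = 209 + 192 C M$ ($p{\left(C,M \right)} = 192 C M + 209 = 209 + 192 C M$)
$p{\left(V,-169 \right)} - -26843 = \left(209 + 192 \left(-71\right) \left(-169\right)\right) - -26843 = \left(209 + 2303808\right) + 26843 = 2304017 + 26843 = 2330860$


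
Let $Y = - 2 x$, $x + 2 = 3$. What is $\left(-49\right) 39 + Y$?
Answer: $-1913$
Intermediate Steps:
$x = 1$ ($x = -2 + 3 = 1$)
$Y = -2$ ($Y = \left(-2\right) 1 = -2$)
$\left(-49\right) 39 + Y = \left(-49\right) 39 - 2 = -1911 - 2 = -1913$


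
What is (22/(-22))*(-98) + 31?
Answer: 129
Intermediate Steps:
(22/(-22))*(-98) + 31 = (22*(-1/22))*(-98) + 31 = -1*(-98) + 31 = 98 + 31 = 129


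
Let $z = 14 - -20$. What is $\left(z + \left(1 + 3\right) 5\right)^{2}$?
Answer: $2916$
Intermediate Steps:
$z = 34$ ($z = 14 + 20 = 34$)
$\left(z + \left(1 + 3\right) 5\right)^{2} = \left(34 + \left(1 + 3\right) 5\right)^{2} = \left(34 + 4 \cdot 5\right)^{2} = \left(34 + 20\right)^{2} = 54^{2} = 2916$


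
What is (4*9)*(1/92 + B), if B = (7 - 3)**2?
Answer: 13257/23 ≈ 576.39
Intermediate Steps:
B = 16 (B = 4**2 = 16)
(4*9)*(1/92 + B) = (4*9)*(1/92 + 16) = 36*(1/92 + 16) = 36*(1473/92) = 13257/23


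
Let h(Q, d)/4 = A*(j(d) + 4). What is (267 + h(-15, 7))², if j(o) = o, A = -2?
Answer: 32041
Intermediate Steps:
h(Q, d) = -32 - 8*d (h(Q, d) = 4*(-2*(d + 4)) = 4*(-2*(4 + d)) = 4*(-8 - 2*d) = -32 - 8*d)
(267 + h(-15, 7))² = (267 + (-32 - 8*7))² = (267 + (-32 - 56))² = (267 - 88)² = 179² = 32041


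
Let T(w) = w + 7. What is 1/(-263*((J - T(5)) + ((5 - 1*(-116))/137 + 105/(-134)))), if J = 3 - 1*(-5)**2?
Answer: 18358/163676209 ≈ 0.00011216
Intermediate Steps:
J = -22 (J = 3 - 1*25 = 3 - 25 = -22)
T(w) = 7 + w
1/(-263*((J - T(5)) + ((5 - 1*(-116))/137 + 105/(-134)))) = 1/(-263*((-22 - (7 + 5)) + ((5 - 1*(-116))/137 + 105/(-134)))) = 1/(-263*((-22 - 1*12) + ((5 + 116)*(1/137) + 105*(-1/134)))) = 1/(-263*((-22 - 12) + (121*(1/137) - 105/134))) = 1/(-263*(-34 + (121/137 - 105/134))) = 1/(-263*(-34 + 1829/18358)) = 1/(-263*(-622343/18358)) = 1/(163676209/18358) = 18358/163676209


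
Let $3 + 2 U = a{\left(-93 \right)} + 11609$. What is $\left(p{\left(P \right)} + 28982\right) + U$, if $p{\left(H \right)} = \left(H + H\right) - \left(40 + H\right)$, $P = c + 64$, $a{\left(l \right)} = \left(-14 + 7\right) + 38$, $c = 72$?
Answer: $\frac{69793}{2} \approx 34897.0$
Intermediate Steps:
$a{\left(l \right)} = 31$ ($a{\left(l \right)} = -7 + 38 = 31$)
$P = 136$ ($P = 72 + 64 = 136$)
$U = \frac{11637}{2}$ ($U = - \frac{3}{2} + \frac{31 + 11609}{2} = - \frac{3}{2} + \frac{1}{2} \cdot 11640 = - \frac{3}{2} + 5820 = \frac{11637}{2} \approx 5818.5$)
$p{\left(H \right)} = -40 + H$ ($p{\left(H \right)} = 2 H - \left(40 + H\right) = -40 + H$)
$\left(p{\left(P \right)} + 28982\right) + U = \left(\left(-40 + 136\right) + 28982\right) + \frac{11637}{2} = \left(96 + 28982\right) + \frac{11637}{2} = 29078 + \frac{11637}{2} = \frac{69793}{2}$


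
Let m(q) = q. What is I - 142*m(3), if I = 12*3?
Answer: -390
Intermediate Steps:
I = 36
I - 142*m(3) = 36 - 142*3 = 36 - 426 = -390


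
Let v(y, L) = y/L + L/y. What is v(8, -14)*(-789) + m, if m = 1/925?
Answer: 47438653/25900 ≈ 1831.6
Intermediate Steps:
m = 1/925 ≈ 0.0010811
v(y, L) = L/y + y/L
v(8, -14)*(-789) + m = (-14/8 + 8/(-14))*(-789) + 1/925 = (-14*1/8 + 8*(-1/14))*(-789) + 1/925 = (-7/4 - 4/7)*(-789) + 1/925 = -65/28*(-789) + 1/925 = 51285/28 + 1/925 = 47438653/25900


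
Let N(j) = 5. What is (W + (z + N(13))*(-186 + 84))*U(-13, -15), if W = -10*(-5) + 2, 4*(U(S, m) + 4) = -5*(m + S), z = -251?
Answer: 779464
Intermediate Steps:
U(S, m) = -4 - 5*S/4 - 5*m/4 (U(S, m) = -4 + (-5*(m + S))/4 = -4 + (-5*(S + m))/4 = -4 + (-5*S - 5*m)/4 = -4 + (-5*S/4 - 5*m/4) = -4 - 5*S/4 - 5*m/4)
W = 52 (W = 50 + 2 = 52)
(W + (z + N(13))*(-186 + 84))*U(-13, -15) = (52 + (-251 + 5)*(-186 + 84))*(-4 - 5/4*(-13) - 5/4*(-15)) = (52 - 246*(-102))*(-4 + 65/4 + 75/4) = (52 + 25092)*31 = 25144*31 = 779464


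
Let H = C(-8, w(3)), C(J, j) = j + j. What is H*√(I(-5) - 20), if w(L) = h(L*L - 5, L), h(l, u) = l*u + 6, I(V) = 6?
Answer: 36*I*√14 ≈ 134.7*I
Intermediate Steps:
h(l, u) = 6 + l*u
w(L) = 6 + L*(-5 + L²) (w(L) = 6 + (L*L - 5)*L = 6 + (L² - 5)*L = 6 + (-5 + L²)*L = 6 + L*(-5 + L²))
C(J, j) = 2*j
H = 36 (H = 2*(6 + 3*(-5 + 3²)) = 2*(6 + 3*(-5 + 9)) = 2*(6 + 3*4) = 2*(6 + 12) = 2*18 = 36)
H*√(I(-5) - 20) = 36*√(6 - 20) = 36*√(-14) = 36*(I*√14) = 36*I*√14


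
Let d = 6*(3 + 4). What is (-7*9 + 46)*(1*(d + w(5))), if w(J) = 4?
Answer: -782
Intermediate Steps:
d = 42 (d = 6*7 = 42)
(-7*9 + 46)*(1*(d + w(5))) = (-7*9 + 46)*(1*(42 + 4)) = (-63 + 46)*(1*46) = -17*46 = -782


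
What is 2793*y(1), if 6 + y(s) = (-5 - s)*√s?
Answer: -33516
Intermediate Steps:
y(s) = -6 + √s*(-5 - s) (y(s) = -6 + (-5 - s)*√s = -6 + √s*(-5 - s))
2793*y(1) = 2793*(-6 - 1^(3/2) - 5*√1) = 2793*(-6 - 1*1 - 5*1) = 2793*(-6 - 1 - 5) = 2793*(-12) = -33516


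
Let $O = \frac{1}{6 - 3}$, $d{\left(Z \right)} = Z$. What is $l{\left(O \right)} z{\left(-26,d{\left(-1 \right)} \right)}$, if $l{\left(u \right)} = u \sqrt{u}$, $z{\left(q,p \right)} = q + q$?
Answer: $- \frac{52 \sqrt{3}}{9} \approx -10.007$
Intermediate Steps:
$z{\left(q,p \right)} = 2 q$
$O = \frac{1}{3} \approx 0.33333$
$l{\left(u \right)} = u^{\frac{3}{2}}$
$l{\left(O \right)} z{\left(-26,d{\left(-1 \right)} \right)} = \frac{2 \left(-26\right)}{3 \sqrt{3}} = \frac{\sqrt{3}}{9} \left(-52\right) = - \frac{52 \sqrt{3}}{9}$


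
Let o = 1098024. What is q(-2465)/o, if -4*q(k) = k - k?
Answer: 0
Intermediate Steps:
q(k) = 0 (q(k) = -(k - k)/4 = -¼*0 = 0)
q(-2465)/o = 0/1098024 = 0*(1/1098024) = 0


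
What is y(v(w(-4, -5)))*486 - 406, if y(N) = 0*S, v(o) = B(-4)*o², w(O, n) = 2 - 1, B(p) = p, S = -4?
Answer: -406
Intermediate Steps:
w(O, n) = 1
v(o) = -4*o²
y(N) = 0 (y(N) = 0*(-4) = 0)
y(v(w(-4, -5)))*486 - 406 = 0*486 - 406 = 0 - 406 = -406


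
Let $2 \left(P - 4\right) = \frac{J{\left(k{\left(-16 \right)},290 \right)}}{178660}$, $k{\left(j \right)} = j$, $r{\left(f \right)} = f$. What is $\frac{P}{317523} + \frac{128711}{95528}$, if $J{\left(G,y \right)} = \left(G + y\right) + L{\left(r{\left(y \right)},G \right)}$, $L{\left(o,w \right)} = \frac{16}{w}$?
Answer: $\frac{912708841610809}{677396919268380} \approx 1.3474$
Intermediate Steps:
$J{\left(G,y \right)} = G + y + \frac{16}{G}$ ($J{\left(G,y \right)} = \left(G + y\right) + \frac{16}{G} = G + y + \frac{16}{G}$)
$P = \frac{1429553}{357320}$ ($P = 4 + \frac{\left(-16 + 290 + \frac{16}{-16}\right) \frac{1}{178660}}{2} = 4 + \frac{\left(-16 + 290 + 16 \left(- \frac{1}{16}\right)\right) \frac{1}{178660}}{2} = 4 + \frac{\left(-16 + 290 - 1\right) \frac{1}{178660}}{2} = 4 + \frac{273 \cdot \frac{1}{178660}}{2} = 4 + \frac{1}{2} \cdot \frac{273}{178660} = 4 + \frac{273}{357320} = \frac{1429553}{357320} \approx 4.0008$)
$\frac{P}{317523} + \frac{128711}{95528} = \frac{1429553}{357320 \cdot 317523} + \frac{128711}{95528} = \frac{1429553}{357320} \cdot \frac{1}{317523} + 128711 \cdot \frac{1}{95528} = \frac{1429553}{113457318360} + \frac{128711}{95528} = \frac{912708841610809}{677396919268380}$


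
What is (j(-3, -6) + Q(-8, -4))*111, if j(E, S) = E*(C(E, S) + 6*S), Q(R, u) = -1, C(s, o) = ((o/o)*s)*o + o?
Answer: 7881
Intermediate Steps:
C(s, o) = o + o*s (C(s, o) = (1*s)*o + o = s*o + o = o*s + o = o + o*s)
j(E, S) = E*(6*S + S*(1 + E)) (j(E, S) = E*(S*(1 + E) + 6*S) = E*(6*S + S*(1 + E)))
(j(-3, -6) + Q(-8, -4))*111 = (-3*(-6)*(7 - 3) - 1)*111 = (-3*(-6)*4 - 1)*111 = (72 - 1)*111 = 71*111 = 7881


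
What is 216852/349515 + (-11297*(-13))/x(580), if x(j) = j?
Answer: 686078621/2702916 ≈ 253.83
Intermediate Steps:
216852/349515 + (-11297*(-13))/x(580) = 216852/349515 - 11297*(-13)/580 = 216852*(1/349515) + 146861*(1/580) = 72284/116505 + 146861/580 = 686078621/2702916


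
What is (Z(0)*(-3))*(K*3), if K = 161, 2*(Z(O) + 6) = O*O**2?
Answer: 8694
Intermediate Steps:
Z(O) = -6 + O**3/2 (Z(O) = -6 + (O*O**2)/2 = -6 + O**3/2)
(Z(0)*(-3))*(K*3) = ((-6 + (1/2)*0**3)*(-3))*(161*3) = ((-6 + (1/2)*0)*(-3))*483 = ((-6 + 0)*(-3))*483 = -6*(-3)*483 = 18*483 = 8694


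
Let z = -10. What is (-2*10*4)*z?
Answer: 800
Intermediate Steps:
(-2*10*4)*z = (-2*10*4)*(-10) = -20*4*(-10) = -80*(-10) = 800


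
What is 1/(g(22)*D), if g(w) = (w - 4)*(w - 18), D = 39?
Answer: 1/2808 ≈ 0.00035613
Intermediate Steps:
g(w) = (-18 + w)*(-4 + w) (g(w) = (-4 + w)*(-18 + w) = (-18 + w)*(-4 + w))
1/(g(22)*D) = 1/((72 + 22² - 22*22)*39) = 1/((72 + 484 - 484)*39) = 1/(72*39) = 1/2808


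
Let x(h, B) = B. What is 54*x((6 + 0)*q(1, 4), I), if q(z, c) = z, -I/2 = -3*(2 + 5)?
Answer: 2268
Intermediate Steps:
I = 42 (I = -(-6)*(2 + 5) = -(-6)*7 = -2*(-21) = 42)
54*x((6 + 0)*q(1, 4), I) = 54*42 = 2268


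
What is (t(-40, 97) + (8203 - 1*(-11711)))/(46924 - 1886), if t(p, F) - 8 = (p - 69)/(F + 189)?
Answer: 5697583/12880868 ≈ 0.44233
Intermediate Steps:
t(p, F) = 8 + (-69 + p)/(189 + F) (t(p, F) = 8 + (p - 69)/(F + 189) = 8 + (-69 + p)/(189 + F))
(t(-40, 97) + (8203 - 1*(-11711)))/(46924 - 1886) = ((1443 - 40 + 8*97)/(189 + 97) + (8203 - 1*(-11711)))/(46924 - 1886) = ((1443 - 40 + 776)/286 + (8203 + 11711))/45038 = ((1/286)*2179 + 19914)*(1/45038) = (2179/286 + 19914)*(1/45038) = (5697583/286)*(1/45038) = 5697583/12880868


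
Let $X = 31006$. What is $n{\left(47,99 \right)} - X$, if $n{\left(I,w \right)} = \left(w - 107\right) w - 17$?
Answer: $-31815$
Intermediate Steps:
$n{\left(I,w \right)} = -17 + w \left(-107 + w\right)$ ($n{\left(I,w \right)} = \left(w - 107\right) w - 17 = \left(-107 + w\right) w - 17 = w \left(-107 + w\right) - 17 = -17 + w \left(-107 + w\right)$)
$n{\left(47,99 \right)} - X = \left(-17 + 99^{2} - 10593\right) - 31006 = \left(-17 + 9801 - 10593\right) - 31006 = -809 - 31006 = -31815$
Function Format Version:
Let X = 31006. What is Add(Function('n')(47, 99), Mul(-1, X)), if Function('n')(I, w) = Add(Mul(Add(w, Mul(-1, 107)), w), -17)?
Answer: -31815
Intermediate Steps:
Function('n')(I, w) = Add(-17, Mul(w, Add(-107, w))) (Function('n')(I, w) = Add(Mul(Add(w, -107), w), -17) = Add(Mul(Add(-107, w), w), -17) = Add(Mul(w, Add(-107, w)), -17) = Add(-17, Mul(w, Add(-107, w))))
Add(Function('n')(47, 99), Mul(-1, X)) = Add(Add(-17, Pow(99, 2), Mul(-107, 99)), Mul(-1, 31006)) = Add(Add(-17, 9801, -10593), -31006) = Add(-809, -31006) = -31815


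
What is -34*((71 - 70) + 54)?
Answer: -1870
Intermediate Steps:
-34*((71 - 70) + 54) = -34*(1 + 54) = -34*55 = -1870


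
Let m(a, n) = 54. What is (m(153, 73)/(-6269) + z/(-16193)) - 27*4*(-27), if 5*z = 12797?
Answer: 1479988313357/507569585 ≈ 2915.8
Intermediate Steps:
z = 12797/5 (z = (⅕)*12797 = 12797/5 ≈ 2559.4)
(m(153, 73)/(-6269) + z/(-16193)) - 27*4*(-27) = (54/(-6269) + (12797/5)/(-16193)) - 27*4*(-27) = (54*(-1/6269) + (12797/5)*(-1/16193)) - 108*(-27) = (-54/6269 - 12797/80965) + 2916 = -84596503/507569585 + 2916 = 1479988313357/507569585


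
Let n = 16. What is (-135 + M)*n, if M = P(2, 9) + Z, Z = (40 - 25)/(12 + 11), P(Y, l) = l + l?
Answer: -42816/23 ≈ -1861.6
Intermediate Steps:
P(Y, l) = 2*l
Z = 15/23 ≈ 0.65217
M = 429/23 (M = 2*9 + 15/23 = 18 + 15/23 = 429/23 ≈ 18.652)
(-135 + M)*n = (-135 + 429/23)*16 = -2676/23*16 = -42816/23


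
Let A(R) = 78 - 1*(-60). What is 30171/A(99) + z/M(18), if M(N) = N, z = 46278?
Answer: 128323/46 ≈ 2789.6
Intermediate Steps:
A(R) = 138 (A(R) = 78 + 60 = 138)
30171/A(99) + z/M(18) = 30171/138 + 46278/18 = 30171*(1/138) + 46278*(1/18) = 10057/46 + 2571 = 128323/46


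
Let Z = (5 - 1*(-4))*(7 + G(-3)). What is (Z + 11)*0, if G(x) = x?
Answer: 0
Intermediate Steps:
Z = 36 (Z = (5 - 1*(-4))*(7 - 3) = (5 + 4)*4 = 9*4 = 36)
(Z + 11)*0 = (36 + 11)*0 = 47*0 = 0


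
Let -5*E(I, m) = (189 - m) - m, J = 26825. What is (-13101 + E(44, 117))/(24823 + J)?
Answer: -1091/4304 ≈ -0.25349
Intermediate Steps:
E(I, m) = -189/5 + 2*m/5 (E(I, m) = -((189 - m) - m)/5 = -(189 - 2*m)/5 = -189/5 + 2*m/5)
(-13101 + E(44, 117))/(24823 + J) = (-13101 + (-189/5 + (2/5)*117))/(24823 + 26825) = (-13101 + (-189/5 + 234/5))/51648 = (-13101 + 9)*(1/51648) = -13092*1/51648 = -1091/4304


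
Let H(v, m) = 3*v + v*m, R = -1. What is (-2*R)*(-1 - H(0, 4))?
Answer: -2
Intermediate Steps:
H(v, m) = 3*v + m*v
(-2*R)*(-1 - H(0, 4)) = (-2*(-1))*(-1 - 0*(3 + 4)) = 2*(-1 - 0*7) = 2*(-1 - 1*0) = 2*(-1 + 0) = 2*(-1) = -2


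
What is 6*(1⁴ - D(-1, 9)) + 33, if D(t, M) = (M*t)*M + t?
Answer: 531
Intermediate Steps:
D(t, M) = t + t*M² (D(t, M) = t*M² + t = t + t*M²)
6*(1⁴ - D(-1, 9)) + 33 = 6*(1⁴ - (-1)*(1 + 9²)) + 33 = 6*(1 - (-1)*(1 + 81)) + 33 = 6*(1 - (-1)*82) + 33 = 6*(1 - 1*(-82)) + 33 = 6*(1 + 82) + 33 = 6*83 + 33 = 498 + 33 = 531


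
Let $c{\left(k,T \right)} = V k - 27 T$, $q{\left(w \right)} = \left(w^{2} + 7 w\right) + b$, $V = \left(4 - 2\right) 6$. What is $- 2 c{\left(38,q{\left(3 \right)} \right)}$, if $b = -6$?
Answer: $384$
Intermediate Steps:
$V = 12$ ($V = 2 \cdot 6 = 12$)
$q{\left(w \right)} = -6 + w^{2} + 7 w$ ($q{\left(w \right)} = \left(w^{2} + 7 w\right) - 6 = -6 + w^{2} + 7 w$)
$c{\left(k,T \right)} = - 27 T + 12 k$ ($c{\left(k,T \right)} = 12 k - 27 T = - 27 T + 12 k$)
$- 2 c{\left(38,q{\left(3 \right)} \right)} = - 2 \left(- 27 \left(-6 + 3^{2} + 7 \cdot 3\right) + 12 \cdot 38\right) = - 2 \left(- 27 \left(-6 + 9 + 21\right) + 456\right) = - 2 \left(\left(-27\right) 24 + 456\right) = - 2 \left(-648 + 456\right) = \left(-2\right) \left(-192\right) = 384$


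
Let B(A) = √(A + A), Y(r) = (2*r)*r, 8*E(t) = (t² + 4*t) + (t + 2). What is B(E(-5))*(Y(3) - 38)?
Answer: -10*√2 ≈ -14.142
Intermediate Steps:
E(t) = ¼ + t²/8 + 5*t/8 (E(t) = ((t² + 4*t) + (t + 2))/8 = ((t² + 4*t) + (2 + t))/8 = (2 + t² + 5*t)/8 = ¼ + t²/8 + 5*t/8)
Y(r) = 2*r²
B(A) = √2*√A (B(A) = √(2*A) = √2*√A)
B(E(-5))*(Y(3) - 38) = (√2*√(¼ + (⅛)*(-5)² + (5/8)*(-5)))*(2*3² - 38) = (√2*√(¼ + (⅛)*25 - 25/8))*(2*9 - 38) = (√2*√(¼ + 25/8 - 25/8))*(18 - 38) = (√2*√(¼))*(-20) = (√2*(½))*(-20) = (√2/2)*(-20) = -10*√2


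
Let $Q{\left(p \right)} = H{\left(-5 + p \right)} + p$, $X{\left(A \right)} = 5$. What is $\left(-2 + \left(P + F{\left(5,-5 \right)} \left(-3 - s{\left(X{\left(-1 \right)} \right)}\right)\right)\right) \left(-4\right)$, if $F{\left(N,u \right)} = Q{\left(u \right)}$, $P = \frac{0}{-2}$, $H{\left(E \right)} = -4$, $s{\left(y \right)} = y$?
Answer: $-280$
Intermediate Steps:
$P = 0$ ($P = 0 \left(- \frac{1}{2}\right) = 0$)
$Q{\left(p \right)} = -4 + p$
$F{\left(N,u \right)} = -4 + u$
$\left(-2 + \left(P + F{\left(5,-5 \right)} \left(-3 - s{\left(X{\left(-1 \right)} \right)}\right)\right)\right) \left(-4\right) = \left(-2 + \left(0 + \left(-4 - 5\right) \left(-3 - 5\right)\right)\right) \left(-4\right) = \left(-2 + \left(0 - 9 \left(-3 - 5\right)\right)\right) \left(-4\right) = \left(-2 + \left(0 - -72\right)\right) \left(-4\right) = \left(-2 + \left(0 + 72\right)\right) \left(-4\right) = \left(-2 + 72\right) \left(-4\right) = 70 \left(-4\right) = -280$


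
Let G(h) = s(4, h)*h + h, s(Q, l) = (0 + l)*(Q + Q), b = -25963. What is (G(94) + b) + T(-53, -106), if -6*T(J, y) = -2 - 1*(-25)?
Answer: 268891/6 ≈ 44815.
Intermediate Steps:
s(Q, l) = 2*Q*l (s(Q, l) = l*(2*Q) = 2*Q*l)
G(h) = h + 8*h**2 (G(h) = (2*4*h)*h + h = (8*h)*h + h = 8*h**2 + h = h + 8*h**2)
T(J, y) = -23/6 (T(J, y) = -(-2 - 1*(-25))/6 = -(-2 + 25)/6 = -1/6*23 = -23/6)
(G(94) + b) + T(-53, -106) = (94*(1 + 8*94) - 25963) - 23/6 = (94*(1 + 752) - 25963) - 23/6 = (94*753 - 25963) - 23/6 = (70782 - 25963) - 23/6 = 44819 - 23/6 = 268891/6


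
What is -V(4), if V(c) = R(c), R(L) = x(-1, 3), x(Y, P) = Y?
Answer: 1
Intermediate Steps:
R(L) = -1
V(c) = -1
-V(4) = -1*(-1) = 1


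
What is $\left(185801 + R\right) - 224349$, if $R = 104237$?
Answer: $65689$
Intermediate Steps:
$\left(185801 + R\right) - 224349 = \left(185801 + 104237\right) - 224349 = 290038 - 224349 = 65689$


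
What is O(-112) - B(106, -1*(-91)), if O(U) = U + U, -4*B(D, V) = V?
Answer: -805/4 ≈ -201.25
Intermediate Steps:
B(D, V) = -V/4
O(U) = 2*U
O(-112) - B(106, -1*(-91)) = 2*(-112) - (-1)*(-1*(-91))/4 = -224 - (-1)*91/4 = -224 - 1*(-91/4) = -224 + 91/4 = -805/4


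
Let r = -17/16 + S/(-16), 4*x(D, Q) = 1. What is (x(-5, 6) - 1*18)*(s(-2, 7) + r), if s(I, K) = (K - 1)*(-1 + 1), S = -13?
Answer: 71/16 ≈ 4.4375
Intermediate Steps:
x(D, Q) = 1/4 (x(D, Q) = (1/4)*1 = 1/4)
s(I, K) = 0 (s(I, K) = (-1 + K)*0 = 0)
r = -1/4 (r = -17/16 - 13/(-16) = -17*1/16 - 13*(-1/16) = -17/16 + 13/16 = -1/4 ≈ -0.25000)
(x(-5, 6) - 1*18)*(s(-2, 7) + r) = (1/4 - 1*18)*(0 - 1/4) = (1/4 - 18)*(-1/4) = -71/4*(-1/4) = 71/16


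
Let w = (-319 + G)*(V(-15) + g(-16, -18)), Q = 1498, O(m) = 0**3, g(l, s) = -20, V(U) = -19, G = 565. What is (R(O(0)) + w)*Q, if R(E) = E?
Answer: -14371812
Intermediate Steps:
O(m) = 0
w = -9594 (w = (-319 + 565)*(-19 - 20) = 246*(-39) = -9594)
(R(O(0)) + w)*Q = (0 - 9594)*1498 = -9594*1498 = -14371812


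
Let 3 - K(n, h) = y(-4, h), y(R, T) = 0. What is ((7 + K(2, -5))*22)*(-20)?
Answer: -4400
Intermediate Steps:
K(n, h) = 3 (K(n, h) = 3 - 1*0 = 3 + 0 = 3)
((7 + K(2, -5))*22)*(-20) = ((7 + 3)*22)*(-20) = (10*22)*(-20) = 220*(-20) = -4400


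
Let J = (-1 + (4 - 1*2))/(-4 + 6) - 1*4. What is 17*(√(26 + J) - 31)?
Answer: -527 + 51*√10/2 ≈ -446.36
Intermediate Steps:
J = -7/2 (J = (-1 + (4 - 2))/2 - 4 = (-1 + 2)*(½) - 4 = 1*(½) - 4 = ½ - 4 = -7/2 ≈ -3.5000)
17*(√(26 + J) - 31) = 17*(√(26 - 7/2) - 31) = 17*(√(45/2) - 31) = 17*(3*√10/2 - 31) = 17*(-31 + 3*√10/2) = -527 + 51*√10/2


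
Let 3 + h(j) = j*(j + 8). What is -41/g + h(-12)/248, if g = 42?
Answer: -4139/5208 ≈ -0.79474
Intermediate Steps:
h(j) = -3 + j*(8 + j) (h(j) = -3 + j*(j + 8) = -3 + j*(8 + j))
-41/g + h(-12)/248 = -41/42 + (-3 + (-12)**2 + 8*(-12))/248 = -41*1/42 + (-3 + 144 - 96)*(1/248) = -41/42 + 45*(1/248) = -41/42 + 45/248 = -4139/5208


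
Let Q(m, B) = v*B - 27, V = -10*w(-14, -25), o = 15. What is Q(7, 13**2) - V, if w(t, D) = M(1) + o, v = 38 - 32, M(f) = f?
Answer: 1147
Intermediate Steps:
v = 6
w(t, D) = 16 (w(t, D) = 1 + 15 = 16)
V = -160 (V = -10*16 = -160)
Q(m, B) = -27 + 6*B (Q(m, B) = 6*B - 27 = -27 + 6*B)
Q(7, 13**2) - V = (-27 + 6*13**2) - 1*(-160) = (-27 + 6*169) + 160 = (-27 + 1014) + 160 = 987 + 160 = 1147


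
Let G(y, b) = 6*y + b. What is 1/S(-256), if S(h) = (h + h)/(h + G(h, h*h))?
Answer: -249/2 ≈ -124.50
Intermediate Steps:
G(y, b) = b + 6*y
S(h) = 2*h/(h² + 7*h) (S(h) = (h + h)/(h + (h*h + 6*h)) = (2*h)/(h + (h² + 6*h)) = (2*h)/(h² + 7*h) = 2*h/(h² + 7*h))
1/S(-256) = 1/(2/(7 - 256)) = 1/(2/(-249)) = 1/(2*(-1/249)) = 1/(-2/249) = -249/2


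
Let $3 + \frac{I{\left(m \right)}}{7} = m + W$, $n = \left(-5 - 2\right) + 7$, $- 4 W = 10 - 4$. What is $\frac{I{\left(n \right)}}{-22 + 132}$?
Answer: $- \frac{63}{220} \approx -0.28636$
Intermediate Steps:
$W = - \frac{3}{2}$ ($W = - \frac{10 - 4}{4} = \left(- \frac{1}{4}\right) 6 = - \frac{3}{2} \approx -1.5$)
$n = 0$ ($n = -7 + 7 = 0$)
$I{\left(m \right)} = - \frac{63}{2} + 7 m$ ($I{\left(m \right)} = -21 + 7 \left(m - \frac{3}{2}\right) = -21 + 7 \left(- \frac{3}{2} + m\right) = -21 + \left(- \frac{21}{2} + 7 m\right) = - \frac{63}{2} + 7 m$)
$\frac{I{\left(n \right)}}{-22 + 132} = \frac{- \frac{63}{2} + 7 \cdot 0}{-22 + 132} = \frac{- \frac{63}{2} + 0}{110} = \frac{1}{110} \left(- \frac{63}{2}\right) = - \frac{63}{220}$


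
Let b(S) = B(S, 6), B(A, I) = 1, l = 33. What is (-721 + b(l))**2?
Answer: 518400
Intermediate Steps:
b(S) = 1
(-721 + b(l))**2 = (-721 + 1)**2 = (-720)**2 = 518400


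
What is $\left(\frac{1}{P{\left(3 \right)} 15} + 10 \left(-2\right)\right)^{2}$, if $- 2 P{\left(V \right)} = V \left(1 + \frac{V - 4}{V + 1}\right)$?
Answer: $\frac{7333264}{18225} \approx 402.37$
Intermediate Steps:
$P{\left(V \right)} = - \frac{V \left(1 + \frac{-4 + V}{1 + V}\right)}{2}$ ($P{\left(V \right)} = - \frac{V \left(1 + \frac{V - 4}{V + 1}\right)}{2} = - \frac{V \left(1 + \frac{-4 + V}{1 + V}\right)}{2}$)
$\left(\frac{1}{P{\left(3 \right)} 15} + 10 \left(-2\right)\right)^{2} = \left(\frac{1}{\frac{1}{2} \cdot 3 \frac{1}{1 + 3} \left(3 - 6\right) 15} + 10 \left(-2\right)\right)^{2} = \left(\frac{1}{\frac{1}{2} \cdot 3 \cdot \frac{1}{4} \left(3 - 6\right)} \frac{1}{15} - 20\right)^{2} = \left(\frac{1}{\frac{1}{2} \cdot 3 \cdot \frac{1}{4} \left(-3\right)} \frac{1}{15} - 20\right)^{2} = \left(\frac{1}{- \frac{9}{8}} \cdot \frac{1}{15} - 20\right)^{2} = \left(\left(- \frac{8}{9}\right) \frac{1}{15} - 20\right)^{2} = \left(- \frac{8}{135} - 20\right)^{2} = \left(- \frac{2708}{135}\right)^{2} = \frac{7333264}{18225}$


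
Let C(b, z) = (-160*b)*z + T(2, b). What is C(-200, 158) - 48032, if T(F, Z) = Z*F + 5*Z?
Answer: 5006568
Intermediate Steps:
T(F, Z) = 5*Z + F*Z (T(F, Z) = F*Z + 5*Z = 5*Z + F*Z)
C(b, z) = 7*b - 160*b*z (C(b, z) = (-160*b)*z + b*(5 + 2) = -160*b*z + b*7 = -160*b*z + 7*b = 7*b - 160*b*z)
C(-200, 158) - 48032 = -200*(7 - 160*158) - 48032 = -200*(7 - 25280) - 48032 = -200*(-25273) - 48032 = 5054600 - 48032 = 5006568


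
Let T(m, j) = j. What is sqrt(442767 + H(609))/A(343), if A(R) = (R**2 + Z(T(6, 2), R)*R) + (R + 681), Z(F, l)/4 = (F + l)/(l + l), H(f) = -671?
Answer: 4*sqrt(27631)/119363 ≈ 0.0055704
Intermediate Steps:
Z(F, l) = 2*(F + l)/l (Z(F, l) = 4*((F + l)/(l + l)) = 4*((F + l)/((2*l))) = 4*((F + l)*(1/(2*l))) = 4*((F + l)/(2*l)) = 2*(F + l)/l)
A(R) = 681 + R + R**2 + R*(2 + 4/R) (A(R) = (R**2 + (2 + 2*2/R)*R) + (R + 681) = (R**2 + (2 + 4/R)*R) + (681 + R) = (R**2 + R*(2 + 4/R)) + (681 + R) = 681 + R + R**2 + R*(2 + 4/R))
sqrt(442767 + H(609))/A(343) = sqrt(442767 - 671)/(685 + 343**2 + 3*343) = sqrt(442096)/(685 + 117649 + 1029) = (4*sqrt(27631))/119363 = (4*sqrt(27631))*(1/119363) = 4*sqrt(27631)/119363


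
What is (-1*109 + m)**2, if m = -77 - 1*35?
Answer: 48841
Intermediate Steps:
m = -112 (m = -77 - 35 = -112)
(-1*109 + m)**2 = (-1*109 - 112)**2 = (-109 - 112)**2 = (-221)**2 = 48841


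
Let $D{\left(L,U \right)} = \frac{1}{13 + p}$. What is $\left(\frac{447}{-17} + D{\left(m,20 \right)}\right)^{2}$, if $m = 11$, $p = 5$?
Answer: $\frac{64464841}{93636} \approx 688.46$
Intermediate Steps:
$D{\left(L,U \right)} = \frac{1}{18}$ ($D{\left(L,U \right)} = \frac{1}{13 + 5} = \frac{1}{18}$)
$\left(\frac{447}{-17} + D{\left(m,20 \right)}\right)^{2} = \left(\frac{447}{-17} + \frac{1}{18}\right)^{2} = \left(447 \left(- \frac{1}{17}\right) + \frac{1}{18}\right)^{2} = \left(- \frac{447}{17} + \frac{1}{18}\right)^{2} = \left(- \frac{8029}{306}\right)^{2} = \frac{64464841}{93636}$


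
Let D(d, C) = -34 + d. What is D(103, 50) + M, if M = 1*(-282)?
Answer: -213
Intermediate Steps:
M = -282
D(103, 50) + M = (-34 + 103) - 282 = 69 - 282 = -213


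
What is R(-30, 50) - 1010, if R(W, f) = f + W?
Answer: -990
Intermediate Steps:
R(W, f) = W + f
R(-30, 50) - 1010 = (-30 + 50) - 1010 = 20 - 1010 = -990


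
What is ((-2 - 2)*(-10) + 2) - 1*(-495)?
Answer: 537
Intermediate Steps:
((-2 - 2)*(-10) + 2) - 1*(-495) = (-4*(-10) + 2) + 495 = (40 + 2) + 495 = 42 + 495 = 537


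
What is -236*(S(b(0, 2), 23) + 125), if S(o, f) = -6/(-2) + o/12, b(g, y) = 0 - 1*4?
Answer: -90388/3 ≈ -30129.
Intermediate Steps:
b(g, y) = -4 (b(g, y) = 0 - 4 = -4)
S(o, f) = 3 + o/12 (S(o, f) = -6*(-½) + o*(1/12) = 3 + o/12)
-236*(S(b(0, 2), 23) + 125) = -236*((3 + (1/12)*(-4)) + 125) = -236*((3 - ⅓) + 125) = -236*(8/3 + 125) = -236*383/3 = -90388/3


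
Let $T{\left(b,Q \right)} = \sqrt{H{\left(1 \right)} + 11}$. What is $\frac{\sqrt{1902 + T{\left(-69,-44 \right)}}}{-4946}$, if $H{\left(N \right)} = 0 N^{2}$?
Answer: $- \frac{\sqrt{1902 + \sqrt{11}}}{4946} \approx -0.0088253$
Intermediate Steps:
$H{\left(N \right)} = 0$
$T{\left(b,Q \right)} = \sqrt{11}$ ($T{\left(b,Q \right)} = \sqrt{0 + 11} = \sqrt{11}$)
$\frac{\sqrt{1902 + T{\left(-69,-44 \right)}}}{-4946} = \frac{\sqrt{1902 + \sqrt{11}}}{-4946} = \sqrt{1902 + \sqrt{11}} \left(- \frac{1}{4946}\right) = - \frac{\sqrt{1902 + \sqrt{11}}}{4946}$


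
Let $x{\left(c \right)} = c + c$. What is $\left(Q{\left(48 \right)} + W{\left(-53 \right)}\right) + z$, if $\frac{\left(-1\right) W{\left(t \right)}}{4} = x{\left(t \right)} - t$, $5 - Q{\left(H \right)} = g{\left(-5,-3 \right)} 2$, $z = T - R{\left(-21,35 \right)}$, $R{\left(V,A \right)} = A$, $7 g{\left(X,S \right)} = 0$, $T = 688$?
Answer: $870$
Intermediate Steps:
$g{\left(X,S \right)} = 0$ ($g{\left(X,S \right)} = \frac{1}{7} \cdot 0 = 0$)
$x{\left(c \right)} = 2 c$
$z = 653$ ($z = 688 - 35 = 653$)
$Q{\left(H \right)} = 5$ ($Q{\left(H \right)} = 5 - 0 \cdot 2 = 5 - 0 = 5 + 0 = 5$)
$W{\left(t \right)} = - 4 t$ ($W{\left(t \right)} = - 4 \left(2 t - t\right) = - 4 t$)
$\left(Q{\left(48 \right)} + W{\left(-53 \right)}\right) + z = \left(5 - -212\right) + 653 = \left(5 + 212\right) + 653 = 217 + 653 = 870$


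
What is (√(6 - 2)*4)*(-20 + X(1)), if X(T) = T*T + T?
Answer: -144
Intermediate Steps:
X(T) = T + T² (X(T) = T² + T = T + T²)
(√(6 - 2)*4)*(-20 + X(1)) = (√(6 - 2)*4)*(-20 + 1*(1 + 1)) = (√4*4)*(-20 + 1*2) = (2*4)*(-20 + 2) = 8*(-18) = -144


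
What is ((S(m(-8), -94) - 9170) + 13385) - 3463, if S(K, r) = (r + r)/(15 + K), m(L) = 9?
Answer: 4465/6 ≈ 744.17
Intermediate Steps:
S(K, r) = 2*r/(15 + K) (S(K, r) = (2*r)/(15 + K) = 2*r/(15 + K))
((S(m(-8), -94) - 9170) + 13385) - 3463 = ((2*(-94)/(15 + 9) - 9170) + 13385) - 3463 = ((2*(-94)/24 - 9170) + 13385) - 3463 = ((2*(-94)*(1/24) - 9170) + 13385) - 3463 = ((-47/6 - 9170) + 13385) - 3463 = (-55067/6 + 13385) - 3463 = 25243/6 - 3463 = 4465/6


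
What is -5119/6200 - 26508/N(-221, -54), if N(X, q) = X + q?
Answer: 260707/2728 ≈ 95.567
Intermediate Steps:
-5119/6200 - 26508/N(-221, -54) = -5119/6200 - 26508/(-221 - 54) = -5119*1/6200 - 26508/(-275) = -5119/6200 - 26508*(-1/275) = -5119/6200 + 26508/275 = 260707/2728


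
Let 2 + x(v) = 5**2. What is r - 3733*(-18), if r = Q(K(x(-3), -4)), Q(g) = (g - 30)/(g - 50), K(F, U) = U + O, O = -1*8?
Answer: 2083035/31 ≈ 67195.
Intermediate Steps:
O = -8
x(v) = 23 (x(v) = -2 + 5**2 = -2 + 25 = 23)
K(F, U) = -8 + U (K(F, U) = U - 8 = -8 + U)
Q(g) = (-30 + g)/(-50 + g)
r = 21/31 (r = (-30 + (-8 - 4))/(-50 + (-8 - 4)) = (-30 - 12)/(-50 - 12) = -42/(-62) = -1/62*(-42) = 21/31 ≈ 0.67742)
r - 3733*(-18) = 21/31 - 3733*(-18) = 21/31 + 67194 = 2083035/31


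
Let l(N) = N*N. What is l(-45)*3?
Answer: 6075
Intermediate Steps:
l(N) = N²
l(-45)*3 = (-45)²*3 = 2025*3 = 6075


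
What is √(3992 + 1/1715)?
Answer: √239619835/245 ≈ 63.182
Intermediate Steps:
√(3992 + 1/1715) = √(6846281/1715) = √239619835/245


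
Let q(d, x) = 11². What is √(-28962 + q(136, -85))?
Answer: I*√28841 ≈ 169.83*I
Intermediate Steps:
q(d, x) = 121
√(-28962 + q(136, -85)) = √(-28962 + 121) = √(-28841) = I*√28841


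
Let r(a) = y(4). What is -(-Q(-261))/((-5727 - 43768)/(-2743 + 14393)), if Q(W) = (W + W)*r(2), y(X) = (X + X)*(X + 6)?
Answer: 97300800/9899 ≈ 9829.4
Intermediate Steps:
y(X) = 2*X*(6 + X) (y(X) = (2*X)*(6 + X) = 2*X*(6 + X))
r(a) = 80 (r(a) = 2*4*(6 + 4) = 2*4*10 = 80)
Q(W) = 160*W (Q(W) = (W + W)*80 = (2*W)*80 = 160*W)
-(-Q(-261))/((-5727 - 43768)/(-2743 + 14393)) = -(-160*(-261))/((-5727 - 43768)/(-2743 + 14393)) = -(-1*(-41760))/((-49495/11650)) = -41760/((-49495*1/11650)) = -41760/(-9899/2330) = -41760*(-2330)/9899 = -1*(-97300800/9899) = 97300800/9899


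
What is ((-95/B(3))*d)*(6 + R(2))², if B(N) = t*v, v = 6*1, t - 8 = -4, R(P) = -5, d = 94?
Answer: -4465/12 ≈ -372.08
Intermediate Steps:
t = 4 (t = 8 - 4 = 4)
v = 6
B(N) = 24 (B(N) = 4*6 = 24)
((-95/B(3))*d)*(6 + R(2))² = (-95/24*94)*(6 - 5)² = (-95*1/24*94)*1² = -95/24*94*1 = -4465/12*1 = -4465/12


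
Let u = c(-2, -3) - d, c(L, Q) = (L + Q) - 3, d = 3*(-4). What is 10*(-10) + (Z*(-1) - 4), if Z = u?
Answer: -108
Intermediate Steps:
d = -12
c(L, Q) = -3 + L + Q
u = 4 (u = (-3 - 2 - 3) - 1*(-12) = -8 + 12 = 4)
Z = 4
10*(-10) + (Z*(-1) - 4) = 10*(-10) + (4*(-1) - 4) = -100 + (-4 - 4) = -100 - 8 = -108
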